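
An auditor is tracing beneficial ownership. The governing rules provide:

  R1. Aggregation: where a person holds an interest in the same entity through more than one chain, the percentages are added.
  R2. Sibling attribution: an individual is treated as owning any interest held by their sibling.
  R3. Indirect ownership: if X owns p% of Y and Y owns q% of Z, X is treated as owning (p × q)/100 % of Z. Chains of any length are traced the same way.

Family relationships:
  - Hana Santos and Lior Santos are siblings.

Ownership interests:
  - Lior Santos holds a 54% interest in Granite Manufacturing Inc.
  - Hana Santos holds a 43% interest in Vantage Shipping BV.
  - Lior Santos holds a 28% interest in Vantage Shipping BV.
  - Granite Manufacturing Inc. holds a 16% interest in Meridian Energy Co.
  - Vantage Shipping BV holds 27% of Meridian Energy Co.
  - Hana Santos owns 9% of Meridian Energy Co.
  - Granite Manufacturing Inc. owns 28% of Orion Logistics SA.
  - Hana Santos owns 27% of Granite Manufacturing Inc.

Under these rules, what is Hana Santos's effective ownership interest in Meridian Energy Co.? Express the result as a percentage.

41.13%

By sibling attribution (R2), Hana Santos is treated as also owning Lior Santos's interest in Granite Manufacturing Inc, giving 27% + 54% = 81%.
By sibling attribution (R2), Hana Santos is treated as also owning Lior Santos's interest in Vantage Shipping BV, giving 43% + 28% = 71%.
Chain via Granite Manufacturing Inc. (R3): 81% × 16% = 12.96% of Meridian Energy Co.
Chain via Vantage Shipping BV (R3): 71% × 27% = 19.17% of Meridian Energy Co.
Direct interest in Meridian Energy Co: 9%.
Aggregating (R1): 12.96% + 19.17% + 9% = 41.13%.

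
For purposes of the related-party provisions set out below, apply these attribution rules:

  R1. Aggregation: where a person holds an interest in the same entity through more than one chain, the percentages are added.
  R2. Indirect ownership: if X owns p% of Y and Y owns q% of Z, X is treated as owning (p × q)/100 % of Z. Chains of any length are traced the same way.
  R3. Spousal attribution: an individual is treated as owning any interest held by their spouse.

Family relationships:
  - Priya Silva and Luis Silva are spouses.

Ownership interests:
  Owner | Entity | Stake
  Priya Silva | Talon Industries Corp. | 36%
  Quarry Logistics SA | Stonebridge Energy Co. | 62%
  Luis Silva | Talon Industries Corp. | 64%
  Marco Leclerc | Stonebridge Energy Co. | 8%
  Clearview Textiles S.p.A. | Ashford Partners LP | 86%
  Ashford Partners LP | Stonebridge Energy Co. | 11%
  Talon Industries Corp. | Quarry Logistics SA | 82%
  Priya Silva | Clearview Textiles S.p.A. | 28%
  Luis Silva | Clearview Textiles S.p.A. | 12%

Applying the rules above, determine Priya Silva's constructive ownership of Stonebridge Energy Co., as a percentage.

54.624%

By spousal attribution (R3), Priya Silva is treated as also owning Luis Silva's interest in Clearview Textiles S.p.A, giving 28% + 12% = 40%.
By spousal attribution (R3), Priya Silva is treated as also owning Luis Silva's interest in Talon Industries Corp, giving 36% + 64% = 100%.
Chain via Clearview Textiles S.p.A. → Ashford Partners LP (R2): 40% × 86% × 11% = 3.784% of Stonebridge Energy Co.
Chain via Talon Industries Corp. → Quarry Logistics SA (R2): 100% × 82% × 62% = 50.84% of Stonebridge Energy Co.
Aggregating (R1): 3.784% + 50.84% = 54.624%.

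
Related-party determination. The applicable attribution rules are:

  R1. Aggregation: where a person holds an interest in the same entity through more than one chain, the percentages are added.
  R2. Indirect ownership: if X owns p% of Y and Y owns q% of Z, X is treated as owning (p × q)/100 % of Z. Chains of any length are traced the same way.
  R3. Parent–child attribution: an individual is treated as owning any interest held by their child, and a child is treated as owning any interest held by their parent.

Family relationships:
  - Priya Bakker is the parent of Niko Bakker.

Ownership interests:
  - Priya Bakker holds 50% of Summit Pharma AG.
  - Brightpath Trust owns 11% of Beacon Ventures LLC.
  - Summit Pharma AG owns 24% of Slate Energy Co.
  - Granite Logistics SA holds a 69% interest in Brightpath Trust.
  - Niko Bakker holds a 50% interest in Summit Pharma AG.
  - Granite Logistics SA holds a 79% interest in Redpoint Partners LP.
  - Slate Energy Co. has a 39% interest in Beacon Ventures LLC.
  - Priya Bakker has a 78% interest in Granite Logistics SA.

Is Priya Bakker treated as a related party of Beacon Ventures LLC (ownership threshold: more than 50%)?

No

By parent–child attribution (R3), Priya Bakker is treated as also owning Niko Bakker's interest in Summit Pharma AG, giving 50% + 50% = 100%.
Chain via Summit Pharma AG → Slate Energy Co. (R2): 100% × 24% × 39% = 9.36% of Beacon Ventures LLC.
Chain via Granite Logistics SA → Brightpath Trust (R2): 78% × 69% × 11% = 5.9202% of Beacon Ventures LLC.
Aggregating (R1): 9.36% + 5.9202% = 15.2802%.
15.2802% does not exceed the 50% threshold, so Priya is not a related party to Beacon Ventures LLC.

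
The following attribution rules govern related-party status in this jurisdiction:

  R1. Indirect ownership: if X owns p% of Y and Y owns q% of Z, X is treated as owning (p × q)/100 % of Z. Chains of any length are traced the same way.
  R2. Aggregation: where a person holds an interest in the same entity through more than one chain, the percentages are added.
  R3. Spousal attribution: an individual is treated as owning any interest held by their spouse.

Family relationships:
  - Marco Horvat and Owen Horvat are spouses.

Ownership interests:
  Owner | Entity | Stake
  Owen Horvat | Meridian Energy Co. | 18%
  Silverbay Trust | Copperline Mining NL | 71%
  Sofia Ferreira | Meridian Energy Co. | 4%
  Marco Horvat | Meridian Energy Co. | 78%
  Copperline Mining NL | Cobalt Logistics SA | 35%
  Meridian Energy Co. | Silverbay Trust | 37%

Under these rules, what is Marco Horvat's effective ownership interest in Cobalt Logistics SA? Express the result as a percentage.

8.82672%

By spousal attribution (R3), Marco Horvat is treated as also owning Owen Horvat's interest in Meridian Energy Co, giving 78% + 18% = 96%.
Chain via Meridian Energy Co. → Silverbay Trust → Copperline Mining NL (R1): 96% × 37% × 71% × 35% = 8.82672% of Cobalt Logistics SA.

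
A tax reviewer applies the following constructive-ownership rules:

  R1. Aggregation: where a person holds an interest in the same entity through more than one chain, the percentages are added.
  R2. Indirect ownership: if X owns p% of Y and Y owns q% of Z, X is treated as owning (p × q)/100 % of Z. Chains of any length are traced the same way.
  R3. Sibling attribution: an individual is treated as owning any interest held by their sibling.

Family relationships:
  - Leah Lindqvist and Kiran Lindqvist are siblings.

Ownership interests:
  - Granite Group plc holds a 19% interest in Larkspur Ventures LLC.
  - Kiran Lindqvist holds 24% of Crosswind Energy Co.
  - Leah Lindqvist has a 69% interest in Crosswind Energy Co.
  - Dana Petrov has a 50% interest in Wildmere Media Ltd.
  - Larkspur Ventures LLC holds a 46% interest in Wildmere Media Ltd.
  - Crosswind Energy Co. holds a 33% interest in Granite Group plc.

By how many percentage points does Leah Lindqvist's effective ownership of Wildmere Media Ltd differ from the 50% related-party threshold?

47.317694

By sibling attribution (R3), Leah Lindqvist is treated as also owning Kiran Lindqvist's interest in Crosswind Energy Co, giving 69% + 24% = 93%.
Chain via Crosswind Energy Co. → Granite Group plc → Larkspur Ventures LLC (R2): 93% × 33% × 19% × 46% = 2.682306% of Wildmere Media Ltd.
2.682306% falls short of the 50% threshold by 47.317694 percentage points.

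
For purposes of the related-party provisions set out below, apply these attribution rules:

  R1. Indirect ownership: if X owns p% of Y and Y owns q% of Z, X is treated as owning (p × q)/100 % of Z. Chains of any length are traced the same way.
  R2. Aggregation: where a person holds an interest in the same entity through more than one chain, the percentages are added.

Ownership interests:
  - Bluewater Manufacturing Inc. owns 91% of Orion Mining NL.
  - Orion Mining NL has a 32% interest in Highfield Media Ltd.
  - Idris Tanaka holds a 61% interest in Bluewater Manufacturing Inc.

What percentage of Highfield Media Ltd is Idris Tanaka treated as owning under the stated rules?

17.7632%

Chain via Bluewater Manufacturing Inc. → Orion Mining NL (R1): 61% × 91% × 32% = 17.7632% of Highfield Media Ltd.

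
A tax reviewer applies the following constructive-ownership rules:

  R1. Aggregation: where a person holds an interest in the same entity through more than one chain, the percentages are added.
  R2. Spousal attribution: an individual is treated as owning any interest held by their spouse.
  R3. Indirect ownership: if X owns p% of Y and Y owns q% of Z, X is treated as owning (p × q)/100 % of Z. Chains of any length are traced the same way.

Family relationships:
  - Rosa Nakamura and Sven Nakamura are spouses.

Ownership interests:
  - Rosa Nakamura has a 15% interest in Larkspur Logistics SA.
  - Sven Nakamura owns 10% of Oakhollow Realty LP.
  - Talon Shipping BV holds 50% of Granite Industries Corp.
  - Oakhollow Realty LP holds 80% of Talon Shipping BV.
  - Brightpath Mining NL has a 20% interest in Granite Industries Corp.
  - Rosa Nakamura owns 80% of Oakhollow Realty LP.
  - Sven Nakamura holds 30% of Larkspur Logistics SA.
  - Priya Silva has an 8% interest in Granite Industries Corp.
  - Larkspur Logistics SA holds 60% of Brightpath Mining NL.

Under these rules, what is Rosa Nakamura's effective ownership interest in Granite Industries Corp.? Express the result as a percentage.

By spousal attribution (R2), Rosa Nakamura is treated as also owning Sven Nakamura's interest in Oakhollow Realty LP, giving 80% + 10% = 90%.
By spousal attribution (R2), Rosa Nakamura is treated as also owning Sven Nakamura's interest in Larkspur Logistics SA, giving 15% + 30% = 45%.
Chain via Oakhollow Realty LP → Talon Shipping BV (R3): 90% × 80% × 50% = 36% of Granite Industries Corp.
Chain via Larkspur Logistics SA → Brightpath Mining NL (R3): 45% × 60% × 20% = 5.4% of Granite Industries Corp.
Aggregating (R1): 36% + 5.4% = 41.4%.

41.4%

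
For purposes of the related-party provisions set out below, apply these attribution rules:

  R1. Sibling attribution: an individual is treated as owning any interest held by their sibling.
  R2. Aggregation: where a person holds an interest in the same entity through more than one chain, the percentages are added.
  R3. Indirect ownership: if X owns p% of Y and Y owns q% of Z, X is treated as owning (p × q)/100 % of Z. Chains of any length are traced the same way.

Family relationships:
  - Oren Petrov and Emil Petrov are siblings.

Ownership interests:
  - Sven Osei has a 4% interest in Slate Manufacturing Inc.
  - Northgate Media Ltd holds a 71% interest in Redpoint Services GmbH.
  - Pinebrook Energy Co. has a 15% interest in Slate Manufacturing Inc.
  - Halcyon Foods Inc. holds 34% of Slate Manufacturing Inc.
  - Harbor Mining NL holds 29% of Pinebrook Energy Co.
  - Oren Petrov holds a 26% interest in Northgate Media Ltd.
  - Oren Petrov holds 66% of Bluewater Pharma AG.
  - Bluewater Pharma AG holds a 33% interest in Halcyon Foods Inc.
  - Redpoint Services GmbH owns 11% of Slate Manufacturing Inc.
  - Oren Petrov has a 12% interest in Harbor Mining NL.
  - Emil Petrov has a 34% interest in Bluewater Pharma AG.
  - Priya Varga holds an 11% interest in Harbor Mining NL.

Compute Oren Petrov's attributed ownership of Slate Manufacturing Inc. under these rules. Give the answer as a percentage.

13.7726%

By sibling attribution (R1), Oren Petrov is treated as also owning Emil Petrov's interest in Bluewater Pharma AG, giving 66% + 34% = 100%.
Chain via Harbor Mining NL → Pinebrook Energy Co. (R3): 12% × 29% × 15% = 0.522% of Slate Manufacturing Inc.
Chain via Bluewater Pharma AG → Halcyon Foods Inc. (R3): 100% × 33% × 34% = 11.22% of Slate Manufacturing Inc.
Chain via Northgate Media Ltd → Redpoint Services GmbH (R3): 26% × 71% × 11% = 2.0306% of Slate Manufacturing Inc.
Aggregating (R2): 0.522% + 11.22% + 2.0306% = 13.7726%.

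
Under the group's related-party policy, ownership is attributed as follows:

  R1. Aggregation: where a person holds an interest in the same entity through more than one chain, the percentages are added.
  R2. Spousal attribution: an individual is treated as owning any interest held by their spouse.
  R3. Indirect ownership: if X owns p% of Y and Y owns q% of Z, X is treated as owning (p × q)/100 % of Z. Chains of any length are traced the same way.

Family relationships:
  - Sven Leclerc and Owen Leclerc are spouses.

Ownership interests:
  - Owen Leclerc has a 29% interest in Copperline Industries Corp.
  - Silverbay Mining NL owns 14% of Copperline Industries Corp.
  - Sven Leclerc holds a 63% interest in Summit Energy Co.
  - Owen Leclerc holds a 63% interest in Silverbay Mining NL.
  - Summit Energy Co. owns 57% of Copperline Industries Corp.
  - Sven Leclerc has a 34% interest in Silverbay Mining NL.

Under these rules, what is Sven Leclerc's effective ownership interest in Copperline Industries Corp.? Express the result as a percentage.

By spousal attribution (R2), Sven Leclerc is treated as also owning Owen Leclerc's interest in Silverbay Mining NL, giving 34% + 63% = 97%.
By spousal attribution (R2), Sven Leclerc is treated as owning Owen Leclerc's 29% interest in Copperline Industries Corp.
Chain via Silverbay Mining NL (R3): 97% × 14% = 13.58% of Copperline Industries Corp.
Chain via Summit Energy Co. (R3): 63% × 57% = 35.91% of Copperline Industries Corp.
Direct interest in Copperline Industries Corp: 29%.
Aggregating (R1): 13.58% + 35.91% + 29% = 78.49%.

78.49%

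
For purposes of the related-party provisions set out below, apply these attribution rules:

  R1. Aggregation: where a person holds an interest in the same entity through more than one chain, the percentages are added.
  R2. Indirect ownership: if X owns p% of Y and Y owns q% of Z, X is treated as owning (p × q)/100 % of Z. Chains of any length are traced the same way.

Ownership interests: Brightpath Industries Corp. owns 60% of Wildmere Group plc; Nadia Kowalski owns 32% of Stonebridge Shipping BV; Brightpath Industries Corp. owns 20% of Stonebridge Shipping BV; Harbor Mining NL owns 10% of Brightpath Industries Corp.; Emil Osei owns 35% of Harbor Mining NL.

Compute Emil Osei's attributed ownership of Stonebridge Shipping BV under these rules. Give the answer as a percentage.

0.7%

Chain via Harbor Mining NL → Brightpath Industries Corp. (R2): 35% × 10% × 20% = 0.7% of Stonebridge Shipping BV.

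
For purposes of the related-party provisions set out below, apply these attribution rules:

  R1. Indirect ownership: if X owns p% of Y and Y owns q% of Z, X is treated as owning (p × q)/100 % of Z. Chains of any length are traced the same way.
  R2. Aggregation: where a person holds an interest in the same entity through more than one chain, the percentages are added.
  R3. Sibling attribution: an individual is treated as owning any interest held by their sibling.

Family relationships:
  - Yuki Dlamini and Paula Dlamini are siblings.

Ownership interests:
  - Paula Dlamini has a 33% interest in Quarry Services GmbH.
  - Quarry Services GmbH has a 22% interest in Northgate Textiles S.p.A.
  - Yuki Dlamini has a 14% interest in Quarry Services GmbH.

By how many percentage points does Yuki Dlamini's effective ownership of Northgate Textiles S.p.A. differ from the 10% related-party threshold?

0.34

By sibling attribution (R3), Yuki Dlamini is treated as also owning Paula Dlamini's interest in Quarry Services GmbH, giving 14% + 33% = 47%.
Chain via Quarry Services GmbH (R1): 47% × 22% = 10.34% of Northgate Textiles S.p.A.
10.34% exceeds the 10% threshold by 0.34 percentage points.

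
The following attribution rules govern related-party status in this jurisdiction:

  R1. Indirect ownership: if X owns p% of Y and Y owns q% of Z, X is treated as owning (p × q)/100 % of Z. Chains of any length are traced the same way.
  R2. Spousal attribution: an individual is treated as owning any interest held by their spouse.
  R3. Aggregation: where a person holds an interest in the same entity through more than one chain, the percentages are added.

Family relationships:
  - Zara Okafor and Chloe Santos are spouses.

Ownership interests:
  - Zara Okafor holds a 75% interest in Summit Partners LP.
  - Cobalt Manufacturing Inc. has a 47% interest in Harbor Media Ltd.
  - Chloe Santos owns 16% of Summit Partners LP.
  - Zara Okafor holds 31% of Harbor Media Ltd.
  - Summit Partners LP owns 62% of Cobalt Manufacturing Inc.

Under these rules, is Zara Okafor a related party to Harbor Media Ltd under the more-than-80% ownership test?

No

By spousal attribution (R2), Zara Okafor is treated as also owning Chloe Santos's interest in Summit Partners LP, giving 75% + 16% = 91%.
Chain via Summit Partners LP → Cobalt Manufacturing Inc. (R1): 91% × 62% × 47% = 26.5174% of Harbor Media Ltd.
Direct interest in Harbor Media Ltd: 31%.
Aggregating (R3): 26.5174% + 31% = 57.5174%.
57.5174% does not exceed the 80% threshold, so Zara is not a related party to Harbor Media Ltd.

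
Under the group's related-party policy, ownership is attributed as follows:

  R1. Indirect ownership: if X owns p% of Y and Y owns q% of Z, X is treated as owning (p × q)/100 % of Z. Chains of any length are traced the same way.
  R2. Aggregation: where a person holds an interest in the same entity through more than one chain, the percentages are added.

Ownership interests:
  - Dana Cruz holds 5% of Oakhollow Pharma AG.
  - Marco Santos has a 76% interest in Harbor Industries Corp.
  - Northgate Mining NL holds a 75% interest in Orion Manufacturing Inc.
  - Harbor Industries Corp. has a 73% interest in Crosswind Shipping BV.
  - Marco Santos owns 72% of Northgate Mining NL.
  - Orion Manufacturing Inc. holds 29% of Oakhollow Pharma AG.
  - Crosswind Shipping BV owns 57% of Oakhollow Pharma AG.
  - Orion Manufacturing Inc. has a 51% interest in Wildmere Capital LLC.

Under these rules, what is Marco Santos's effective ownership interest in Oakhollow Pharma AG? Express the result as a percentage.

47.2836%

Chain via Northgate Mining NL → Orion Manufacturing Inc. (R1): 72% × 75% × 29% = 15.66% of Oakhollow Pharma AG.
Chain via Harbor Industries Corp. → Crosswind Shipping BV (R1): 76% × 73% × 57% = 31.6236% of Oakhollow Pharma AG.
Aggregating (R2): 15.66% + 31.6236% = 47.2836%.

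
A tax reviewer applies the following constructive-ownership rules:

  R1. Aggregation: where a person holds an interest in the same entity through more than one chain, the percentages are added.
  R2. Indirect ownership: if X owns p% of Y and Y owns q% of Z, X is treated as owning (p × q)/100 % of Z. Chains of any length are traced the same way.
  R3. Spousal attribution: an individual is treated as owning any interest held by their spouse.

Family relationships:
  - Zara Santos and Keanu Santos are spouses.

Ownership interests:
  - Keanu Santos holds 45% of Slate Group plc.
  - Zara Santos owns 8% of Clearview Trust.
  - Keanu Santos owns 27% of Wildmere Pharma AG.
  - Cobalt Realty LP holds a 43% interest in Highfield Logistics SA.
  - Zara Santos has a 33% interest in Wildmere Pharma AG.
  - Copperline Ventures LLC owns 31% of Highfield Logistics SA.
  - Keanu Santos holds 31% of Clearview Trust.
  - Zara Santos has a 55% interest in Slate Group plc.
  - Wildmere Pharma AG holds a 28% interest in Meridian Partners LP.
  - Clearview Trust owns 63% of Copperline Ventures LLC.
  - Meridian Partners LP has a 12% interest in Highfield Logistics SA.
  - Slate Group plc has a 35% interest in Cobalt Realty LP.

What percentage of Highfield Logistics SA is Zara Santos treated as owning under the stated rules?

24.6827%

By spousal attribution (R3), Zara Santos is treated as also owning Keanu Santos's interest in Slate Group plc, giving 55% + 45% = 100%.
By spousal attribution (R3), Zara Santos is treated as also owning Keanu Santos's interest in Wildmere Pharma AG, giving 33% + 27% = 60%.
By spousal attribution (R3), Zara Santos is treated as also owning Keanu Santos's interest in Clearview Trust, giving 8% + 31% = 39%.
Chain via Slate Group plc → Cobalt Realty LP (R2): 100% × 35% × 43% = 15.05% of Highfield Logistics SA.
Chain via Wildmere Pharma AG → Meridian Partners LP (R2): 60% × 28% × 12% = 2.016% of Highfield Logistics SA.
Chain via Clearview Trust → Copperline Ventures LLC (R2): 39% × 63% × 31% = 7.6167% of Highfield Logistics SA.
Aggregating (R1): 15.05% + 2.016% + 7.6167% = 24.6827%.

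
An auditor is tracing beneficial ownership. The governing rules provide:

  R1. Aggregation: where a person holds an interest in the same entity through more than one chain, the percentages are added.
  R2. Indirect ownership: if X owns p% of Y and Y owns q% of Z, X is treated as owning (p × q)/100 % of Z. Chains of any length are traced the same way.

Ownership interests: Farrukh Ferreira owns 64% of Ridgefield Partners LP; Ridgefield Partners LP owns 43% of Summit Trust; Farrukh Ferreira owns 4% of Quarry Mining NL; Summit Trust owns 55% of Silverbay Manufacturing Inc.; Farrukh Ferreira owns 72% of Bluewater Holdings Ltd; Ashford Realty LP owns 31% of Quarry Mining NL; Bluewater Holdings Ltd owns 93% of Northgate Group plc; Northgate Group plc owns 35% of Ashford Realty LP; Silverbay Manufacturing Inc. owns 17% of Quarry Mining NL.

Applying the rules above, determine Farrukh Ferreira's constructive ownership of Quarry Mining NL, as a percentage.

Chain via Ridgefield Partners LP → Summit Trust → Silverbay Manufacturing Inc. (R2): 64% × 43% × 55% × 17% = 2.57312% of Quarry Mining NL.
Chain via Bluewater Holdings Ltd → Northgate Group plc → Ashford Realty LP (R2): 72% × 93% × 35% × 31% = 7.26516% of Quarry Mining NL.
Direct interest in Quarry Mining NL: 4%.
Aggregating (R1): 2.57312% + 7.26516% + 4% = 13.83828%.

13.83828%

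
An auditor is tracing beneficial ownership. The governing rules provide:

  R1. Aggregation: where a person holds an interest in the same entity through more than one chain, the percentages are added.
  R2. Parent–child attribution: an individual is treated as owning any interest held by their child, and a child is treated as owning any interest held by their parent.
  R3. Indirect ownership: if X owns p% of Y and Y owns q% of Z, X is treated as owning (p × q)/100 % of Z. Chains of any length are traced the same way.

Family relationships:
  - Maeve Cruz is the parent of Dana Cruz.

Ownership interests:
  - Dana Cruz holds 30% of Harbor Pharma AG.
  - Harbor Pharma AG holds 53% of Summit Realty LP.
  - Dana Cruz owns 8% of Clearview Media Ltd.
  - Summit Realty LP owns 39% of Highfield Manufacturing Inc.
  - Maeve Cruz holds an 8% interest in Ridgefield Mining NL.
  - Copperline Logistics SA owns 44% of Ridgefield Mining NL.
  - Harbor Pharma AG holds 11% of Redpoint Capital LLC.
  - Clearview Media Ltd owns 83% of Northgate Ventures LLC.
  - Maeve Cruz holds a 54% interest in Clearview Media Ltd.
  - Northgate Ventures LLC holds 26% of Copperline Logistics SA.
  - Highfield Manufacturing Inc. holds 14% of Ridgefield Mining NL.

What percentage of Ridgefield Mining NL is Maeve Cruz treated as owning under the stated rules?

14.755164%

By parent–child attribution (R2), Maeve Cruz is treated as also owning Dana Cruz's interest in Clearview Media Ltd, giving 54% + 8% = 62%.
By parent–child attribution (R2), Maeve Cruz is treated as owning Dana Cruz's 30% interest in Harbor Pharma AG.
Chain via Clearview Media Ltd → Northgate Ventures LLC → Copperline Logistics SA (R3): 62% × 83% × 26% × 44% = 5.887024% of Ridgefield Mining NL.
Direct interest in Ridgefield Mining NL: 8%.
Chain via Harbor Pharma AG → Summit Realty LP → Highfield Manufacturing Inc. (R3): 30% × 53% × 39% × 14% = 0.86814% of Ridgefield Mining NL.
Aggregating (R1): 5.887024% + 8% + 0.86814% = 14.755164%.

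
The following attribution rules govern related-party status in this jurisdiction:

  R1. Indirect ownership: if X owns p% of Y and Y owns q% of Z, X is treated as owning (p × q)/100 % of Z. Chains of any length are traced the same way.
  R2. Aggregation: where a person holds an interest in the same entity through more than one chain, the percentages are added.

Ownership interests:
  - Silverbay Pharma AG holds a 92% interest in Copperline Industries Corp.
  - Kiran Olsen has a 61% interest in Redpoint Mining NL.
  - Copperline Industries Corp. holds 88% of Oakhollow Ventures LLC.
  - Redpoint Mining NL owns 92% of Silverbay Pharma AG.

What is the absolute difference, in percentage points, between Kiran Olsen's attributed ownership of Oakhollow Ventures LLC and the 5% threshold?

Chain via Redpoint Mining NL → Silverbay Pharma AG → Copperline Industries Corp. (R1): 61% × 92% × 92% × 88% = 45.434752% of Oakhollow Ventures LLC.
45.434752% exceeds the 5% threshold by 40.434752 percentage points.

40.434752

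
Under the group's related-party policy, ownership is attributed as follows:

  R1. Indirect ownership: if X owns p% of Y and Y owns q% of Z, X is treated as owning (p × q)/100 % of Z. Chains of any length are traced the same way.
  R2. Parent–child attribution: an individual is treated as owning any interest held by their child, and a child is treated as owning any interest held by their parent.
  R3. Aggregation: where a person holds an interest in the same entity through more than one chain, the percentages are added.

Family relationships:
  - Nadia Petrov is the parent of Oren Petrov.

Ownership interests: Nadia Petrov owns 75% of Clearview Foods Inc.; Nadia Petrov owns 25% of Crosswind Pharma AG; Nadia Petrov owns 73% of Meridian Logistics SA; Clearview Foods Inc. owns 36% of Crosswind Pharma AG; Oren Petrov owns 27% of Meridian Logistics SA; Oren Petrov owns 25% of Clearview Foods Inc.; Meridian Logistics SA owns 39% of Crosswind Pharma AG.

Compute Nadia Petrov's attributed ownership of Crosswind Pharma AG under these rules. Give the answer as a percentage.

By parent–child attribution (R2), Nadia Petrov is treated as also owning Oren Petrov's interest in Meridian Logistics SA, giving 73% + 27% = 100%.
By parent–child attribution (R2), Nadia Petrov is treated as also owning Oren Petrov's interest in Clearview Foods Inc, giving 75% + 25% = 100%.
Chain via Meridian Logistics SA (R1): 100% × 39% = 39% of Crosswind Pharma AG.
Chain via Clearview Foods Inc. (R1): 100% × 36% = 36% of Crosswind Pharma AG.
Direct interest in Crosswind Pharma AG: 25%.
Aggregating (R3): 39% + 36% + 25% = 100%.

100%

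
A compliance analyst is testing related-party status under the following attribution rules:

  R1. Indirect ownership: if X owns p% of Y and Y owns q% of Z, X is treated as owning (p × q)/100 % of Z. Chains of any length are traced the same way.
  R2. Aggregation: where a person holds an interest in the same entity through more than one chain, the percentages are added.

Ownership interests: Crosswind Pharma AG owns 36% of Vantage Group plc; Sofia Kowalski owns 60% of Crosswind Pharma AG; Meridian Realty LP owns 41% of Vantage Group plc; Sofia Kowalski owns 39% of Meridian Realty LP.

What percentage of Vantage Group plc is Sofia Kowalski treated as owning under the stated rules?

37.59%

Chain via Crosswind Pharma AG (R1): 60% × 36% = 21.6% of Vantage Group plc.
Chain via Meridian Realty LP (R1): 39% × 41% = 15.99% of Vantage Group plc.
Aggregating (R2): 21.6% + 15.99% = 37.59%.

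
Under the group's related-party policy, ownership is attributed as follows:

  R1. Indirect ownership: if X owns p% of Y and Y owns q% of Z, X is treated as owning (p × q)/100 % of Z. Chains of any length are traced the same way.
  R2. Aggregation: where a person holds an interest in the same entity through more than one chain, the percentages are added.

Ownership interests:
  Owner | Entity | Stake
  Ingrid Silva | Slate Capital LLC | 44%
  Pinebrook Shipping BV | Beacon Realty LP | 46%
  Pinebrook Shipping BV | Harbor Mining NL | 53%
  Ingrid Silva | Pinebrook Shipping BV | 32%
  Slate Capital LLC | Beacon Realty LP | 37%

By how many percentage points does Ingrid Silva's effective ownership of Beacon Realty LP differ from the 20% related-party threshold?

11

Chain via Slate Capital LLC (R1): 44% × 37% = 16.28% of Beacon Realty LP.
Chain via Pinebrook Shipping BV (R1): 32% × 46% = 14.72% of Beacon Realty LP.
Aggregating (R2): 16.28% + 14.72% = 31%.
31% exceeds the 20% threshold by 11 percentage points.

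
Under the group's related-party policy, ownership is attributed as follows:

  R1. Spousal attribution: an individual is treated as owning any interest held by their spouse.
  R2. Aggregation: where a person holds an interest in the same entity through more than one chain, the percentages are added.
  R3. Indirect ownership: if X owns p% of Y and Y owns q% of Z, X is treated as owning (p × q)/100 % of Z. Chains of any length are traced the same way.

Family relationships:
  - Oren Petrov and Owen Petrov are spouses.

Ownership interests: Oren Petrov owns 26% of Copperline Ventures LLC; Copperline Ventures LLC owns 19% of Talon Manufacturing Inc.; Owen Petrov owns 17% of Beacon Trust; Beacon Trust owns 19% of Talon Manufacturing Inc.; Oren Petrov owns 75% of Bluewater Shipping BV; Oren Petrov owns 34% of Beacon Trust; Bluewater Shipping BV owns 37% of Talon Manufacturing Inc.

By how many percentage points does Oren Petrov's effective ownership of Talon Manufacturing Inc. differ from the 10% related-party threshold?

32.38

By spousal attribution (R1), Oren Petrov is treated as also owning Owen Petrov's interest in Beacon Trust, giving 34% + 17% = 51%.
Chain via Beacon Trust (R3): 51% × 19% = 9.69% of Talon Manufacturing Inc.
Chain via Copperline Ventures LLC (R3): 26% × 19% = 4.94% of Talon Manufacturing Inc.
Chain via Bluewater Shipping BV (R3): 75% × 37% = 27.75% of Talon Manufacturing Inc.
Aggregating (R2): 9.69% + 4.94% + 27.75% = 42.38%.
42.38% exceeds the 10% threshold by 32.38 percentage points.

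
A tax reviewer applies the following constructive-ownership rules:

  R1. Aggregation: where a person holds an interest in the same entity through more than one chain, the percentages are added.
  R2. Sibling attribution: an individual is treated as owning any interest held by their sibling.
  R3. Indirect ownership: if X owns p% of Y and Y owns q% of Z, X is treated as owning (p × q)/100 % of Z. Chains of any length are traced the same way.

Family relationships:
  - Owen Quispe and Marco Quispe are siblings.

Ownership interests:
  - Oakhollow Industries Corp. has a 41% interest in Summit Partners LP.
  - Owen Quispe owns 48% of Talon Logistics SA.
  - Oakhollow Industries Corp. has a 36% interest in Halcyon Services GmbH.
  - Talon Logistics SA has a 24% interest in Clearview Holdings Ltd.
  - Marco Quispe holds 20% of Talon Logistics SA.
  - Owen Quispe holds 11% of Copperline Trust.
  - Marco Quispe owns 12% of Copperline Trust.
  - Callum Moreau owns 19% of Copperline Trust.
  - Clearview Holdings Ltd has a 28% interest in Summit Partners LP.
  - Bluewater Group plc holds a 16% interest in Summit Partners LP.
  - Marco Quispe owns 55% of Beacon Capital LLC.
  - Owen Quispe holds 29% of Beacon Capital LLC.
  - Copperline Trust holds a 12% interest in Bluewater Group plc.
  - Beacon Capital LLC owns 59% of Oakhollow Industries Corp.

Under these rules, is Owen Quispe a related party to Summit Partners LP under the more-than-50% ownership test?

By sibling attribution (R2), Owen Quispe is treated as also owning Marco Quispe's interest in Beacon Capital LLC, giving 29% + 55% = 84%.
By sibling attribution (R2), Owen Quispe is treated as also owning Marco Quispe's interest in Talon Logistics SA, giving 48% + 20% = 68%.
By sibling attribution (R2), Owen Quispe is treated as also owning Marco Quispe's interest in Copperline Trust, giving 11% + 12% = 23%.
Chain via Beacon Capital LLC → Oakhollow Industries Corp. (R3): 84% × 59% × 41% = 20.3196% of Summit Partners LP.
Chain via Talon Logistics SA → Clearview Holdings Ltd (R3): 68% × 24% × 28% = 4.5696% of Summit Partners LP.
Chain via Copperline Trust → Bluewater Group plc (R3): 23% × 12% × 16% = 0.4416% of Summit Partners LP.
Aggregating (R1): 20.3196% + 4.5696% + 0.4416% = 25.3308%.
25.3308% does not exceed the 50% threshold, so Owen is not a related party to Summit Partners LP.

No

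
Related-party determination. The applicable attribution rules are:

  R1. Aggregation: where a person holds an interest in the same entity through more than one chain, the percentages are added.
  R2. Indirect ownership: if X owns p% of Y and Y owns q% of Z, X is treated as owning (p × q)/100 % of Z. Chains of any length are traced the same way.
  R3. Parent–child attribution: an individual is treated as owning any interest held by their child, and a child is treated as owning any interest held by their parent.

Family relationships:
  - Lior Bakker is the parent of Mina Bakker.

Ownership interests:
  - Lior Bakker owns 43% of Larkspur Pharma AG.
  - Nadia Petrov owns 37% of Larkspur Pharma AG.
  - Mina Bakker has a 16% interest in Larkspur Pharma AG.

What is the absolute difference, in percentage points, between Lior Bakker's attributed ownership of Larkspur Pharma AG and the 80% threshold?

21

By parent–child attribution (R3), Lior Bakker is treated as also owning Mina Bakker's interest in Larkspur Pharma AG, giving 43% + 16% = 59%.
Direct interest in Larkspur Pharma AG: 59%.
59% falls short of the 80% threshold by 21 percentage points.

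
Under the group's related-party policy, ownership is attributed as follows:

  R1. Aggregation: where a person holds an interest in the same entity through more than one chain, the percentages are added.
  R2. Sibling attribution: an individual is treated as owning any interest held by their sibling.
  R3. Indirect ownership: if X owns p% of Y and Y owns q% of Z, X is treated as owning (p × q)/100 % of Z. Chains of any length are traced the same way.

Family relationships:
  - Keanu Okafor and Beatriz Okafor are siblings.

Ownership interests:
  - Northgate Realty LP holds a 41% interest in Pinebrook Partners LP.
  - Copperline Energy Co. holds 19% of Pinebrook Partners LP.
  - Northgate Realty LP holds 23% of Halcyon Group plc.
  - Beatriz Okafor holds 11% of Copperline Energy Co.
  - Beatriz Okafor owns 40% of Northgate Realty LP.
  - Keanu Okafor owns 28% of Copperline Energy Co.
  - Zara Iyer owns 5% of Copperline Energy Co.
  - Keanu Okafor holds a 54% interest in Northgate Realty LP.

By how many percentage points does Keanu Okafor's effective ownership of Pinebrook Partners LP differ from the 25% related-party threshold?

By sibling attribution (R2), Keanu Okafor is treated as also owning Beatriz Okafor's interest in Copperline Energy Co, giving 28% + 11% = 39%.
By sibling attribution (R2), Keanu Okafor is treated as also owning Beatriz Okafor's interest in Northgate Realty LP, giving 54% + 40% = 94%.
Chain via Copperline Energy Co. (R3): 39% × 19% = 7.41% of Pinebrook Partners LP.
Chain via Northgate Realty LP (R3): 94% × 41% = 38.54% of Pinebrook Partners LP.
Aggregating (R1): 7.41% + 38.54% = 45.95%.
45.95% exceeds the 25% threshold by 20.95 percentage points.

20.95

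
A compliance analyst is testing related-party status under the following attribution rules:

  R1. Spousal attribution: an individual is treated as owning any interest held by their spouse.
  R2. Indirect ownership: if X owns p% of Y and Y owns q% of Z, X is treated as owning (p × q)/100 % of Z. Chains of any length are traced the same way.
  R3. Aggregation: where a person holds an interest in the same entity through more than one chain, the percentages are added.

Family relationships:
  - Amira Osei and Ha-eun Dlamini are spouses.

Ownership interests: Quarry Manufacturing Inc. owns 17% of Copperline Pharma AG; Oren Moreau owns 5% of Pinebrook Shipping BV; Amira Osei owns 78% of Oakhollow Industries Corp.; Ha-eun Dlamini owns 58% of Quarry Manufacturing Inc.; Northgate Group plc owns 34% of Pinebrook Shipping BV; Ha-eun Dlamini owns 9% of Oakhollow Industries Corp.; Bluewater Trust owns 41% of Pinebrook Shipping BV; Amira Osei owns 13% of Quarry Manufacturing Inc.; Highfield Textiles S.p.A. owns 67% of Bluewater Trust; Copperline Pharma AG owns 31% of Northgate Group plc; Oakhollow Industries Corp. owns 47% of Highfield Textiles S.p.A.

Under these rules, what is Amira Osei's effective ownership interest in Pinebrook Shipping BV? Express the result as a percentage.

By spousal attribution (R1), Amira Osei is treated as also owning Ha-eun Dlamini's interest in Quarry Manufacturing Inc, giving 13% + 58% = 71%.
By spousal attribution (R1), Amira Osei is treated as also owning Ha-eun Dlamini's interest in Oakhollow Industries Corp, giving 78% + 9% = 87%.
Chain via Quarry Manufacturing Inc. → Copperline Pharma AG → Northgate Group plc (R2): 71% × 17% × 31% × 34% = 1.272178% of Pinebrook Shipping BV.
Chain via Oakhollow Industries Corp. → Highfield Textiles S.p.A. → Bluewater Trust (R2): 87% × 47% × 67% × 41% = 11.232483% of Pinebrook Shipping BV.
Aggregating (R3): 1.272178% + 11.232483% = 12.504661%.

12.504661%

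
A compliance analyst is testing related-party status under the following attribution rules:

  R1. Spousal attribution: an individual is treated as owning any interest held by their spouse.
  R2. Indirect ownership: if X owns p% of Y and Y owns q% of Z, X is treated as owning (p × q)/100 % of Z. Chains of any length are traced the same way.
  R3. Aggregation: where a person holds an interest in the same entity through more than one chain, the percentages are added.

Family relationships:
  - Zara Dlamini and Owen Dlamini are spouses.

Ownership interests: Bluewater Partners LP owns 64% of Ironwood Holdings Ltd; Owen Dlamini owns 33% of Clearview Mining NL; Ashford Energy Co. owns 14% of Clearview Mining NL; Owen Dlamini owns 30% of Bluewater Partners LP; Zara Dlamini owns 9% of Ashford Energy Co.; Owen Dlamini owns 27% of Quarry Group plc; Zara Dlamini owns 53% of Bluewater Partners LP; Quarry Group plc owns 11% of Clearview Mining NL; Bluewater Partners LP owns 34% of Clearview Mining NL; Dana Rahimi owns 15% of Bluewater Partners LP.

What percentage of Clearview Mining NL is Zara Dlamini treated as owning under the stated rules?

By spousal attribution (R1), Zara Dlamini is treated as also owning Owen Dlamini's interest in Bluewater Partners LP, giving 53% + 30% = 83%.
By spousal attribution (R1), Zara Dlamini is treated as owning Owen Dlamini's 27% interest in Quarry Group plc.
By spousal attribution (R1), Zara Dlamini is treated as owning Owen Dlamini's 33% interest in Clearview Mining NL.
Chain via Ashford Energy Co. (R2): 9% × 14% = 1.26% of Clearview Mining NL.
Chain via Bluewater Partners LP (R2): 83% × 34% = 28.22% of Clearview Mining NL.
Chain via Quarry Group plc (R2): 27% × 11% = 2.97% of Clearview Mining NL.
Direct interest in Clearview Mining NL: 33%.
Aggregating (R3): 1.26% + 28.22% + 2.97% + 33% = 65.45%.

65.45%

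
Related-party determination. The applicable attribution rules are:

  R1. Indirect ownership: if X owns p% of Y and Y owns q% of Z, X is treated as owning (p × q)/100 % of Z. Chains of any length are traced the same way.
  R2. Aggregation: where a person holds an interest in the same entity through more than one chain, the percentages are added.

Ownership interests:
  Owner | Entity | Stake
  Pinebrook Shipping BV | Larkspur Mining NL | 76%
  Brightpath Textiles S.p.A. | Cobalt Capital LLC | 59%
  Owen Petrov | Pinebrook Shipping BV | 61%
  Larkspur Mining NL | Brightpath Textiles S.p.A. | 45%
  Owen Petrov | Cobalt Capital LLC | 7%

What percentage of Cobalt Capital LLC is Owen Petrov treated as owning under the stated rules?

Chain via Pinebrook Shipping BV → Larkspur Mining NL → Brightpath Textiles S.p.A. (R1): 61% × 76% × 45% × 59% = 12.30858% of Cobalt Capital LLC.
Direct interest in Cobalt Capital LLC: 7%.
Aggregating (R2): 12.30858% + 7% = 19.30858%.

19.30858%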